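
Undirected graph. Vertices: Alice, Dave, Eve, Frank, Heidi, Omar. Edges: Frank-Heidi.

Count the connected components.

5

From Alice: component {Alice}.
From Dave: component {Dave}.
From Eve: component {Eve}.
From Frank: component {Frank, Heidi}.
From Omar: component {Omar}.
That's 5 components.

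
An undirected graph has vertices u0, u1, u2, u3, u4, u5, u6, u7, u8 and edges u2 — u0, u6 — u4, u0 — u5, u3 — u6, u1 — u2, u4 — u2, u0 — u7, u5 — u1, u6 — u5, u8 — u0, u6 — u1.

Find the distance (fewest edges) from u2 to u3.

3

Distance 0: u2.
Distance 1: u0, u1, u4.
Distance 2: u5, u6, u7, u8.
Distance 3: u3 — contains u3.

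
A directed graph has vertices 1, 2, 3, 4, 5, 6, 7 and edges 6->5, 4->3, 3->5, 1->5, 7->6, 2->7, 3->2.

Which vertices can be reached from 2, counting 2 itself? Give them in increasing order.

Start at 2.
Its neighbours: 7.
Then their neighbours: 6.
Then next layer: 5.
Nothing further is reachable.

2, 5, 6, 7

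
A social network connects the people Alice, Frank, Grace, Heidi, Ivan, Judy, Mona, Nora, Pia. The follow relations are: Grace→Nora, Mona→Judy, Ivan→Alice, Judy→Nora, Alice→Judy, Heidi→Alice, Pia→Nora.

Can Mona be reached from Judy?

Explore from Judy.
Distance 1: reach Nora.
The search from Judy is exhausted; no directed path reaches Mona.

No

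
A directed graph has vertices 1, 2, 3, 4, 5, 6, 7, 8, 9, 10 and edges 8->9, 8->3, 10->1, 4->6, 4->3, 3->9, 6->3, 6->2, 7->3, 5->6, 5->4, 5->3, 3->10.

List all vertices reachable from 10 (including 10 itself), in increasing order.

Start at 10.
Its neighbours: 1.
Nothing further is reachable.

1, 10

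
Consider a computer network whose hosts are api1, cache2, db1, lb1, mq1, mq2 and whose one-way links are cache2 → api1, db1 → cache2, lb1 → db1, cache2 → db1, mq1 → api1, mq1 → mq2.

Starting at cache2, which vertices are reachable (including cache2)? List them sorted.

api1, cache2, db1

Start at cache2.
Its neighbours: api1, db1.
Nothing further is reachable.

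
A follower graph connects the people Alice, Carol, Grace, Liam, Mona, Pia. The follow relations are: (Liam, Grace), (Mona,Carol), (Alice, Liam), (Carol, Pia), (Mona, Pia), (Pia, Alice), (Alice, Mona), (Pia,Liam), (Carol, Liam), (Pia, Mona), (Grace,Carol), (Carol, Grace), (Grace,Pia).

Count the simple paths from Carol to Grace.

4

Carol→Grace
Carol→Liam→Grace
Carol→Pia→Alice→Liam→Grace
Carol→Pia→Liam→Grace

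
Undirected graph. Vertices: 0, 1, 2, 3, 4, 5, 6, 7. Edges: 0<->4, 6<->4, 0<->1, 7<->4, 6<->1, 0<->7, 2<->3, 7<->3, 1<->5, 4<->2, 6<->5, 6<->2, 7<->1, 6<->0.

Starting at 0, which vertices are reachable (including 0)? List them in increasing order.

0, 1, 2, 3, 4, 5, 6, 7

Start at 0.
Its neighbours: 1, 4, 6, 7.
Then their neighbours: 2, 3, 5.
Every vertex is now reached.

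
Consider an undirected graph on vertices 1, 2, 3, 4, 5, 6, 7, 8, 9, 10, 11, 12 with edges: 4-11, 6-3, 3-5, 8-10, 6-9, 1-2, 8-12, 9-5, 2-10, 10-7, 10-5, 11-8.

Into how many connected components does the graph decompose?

1

From 1: component {1, 2, 3, 4, 5, 6, 7, 8, 9, 10, 11, 12}.
That's 1 component.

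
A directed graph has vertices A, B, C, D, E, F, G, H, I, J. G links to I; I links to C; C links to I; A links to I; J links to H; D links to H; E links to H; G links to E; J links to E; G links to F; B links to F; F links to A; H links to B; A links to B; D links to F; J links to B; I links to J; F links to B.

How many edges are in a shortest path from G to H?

Distance 0: G.
Distance 1: E, F, I.
Distance 2: A, B, C, H, J — contains H.

2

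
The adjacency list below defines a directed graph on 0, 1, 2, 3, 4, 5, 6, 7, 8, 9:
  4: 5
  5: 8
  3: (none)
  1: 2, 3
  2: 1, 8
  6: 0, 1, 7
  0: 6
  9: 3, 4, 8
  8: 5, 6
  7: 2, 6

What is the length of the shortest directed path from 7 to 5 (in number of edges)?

3

Distance 0: 7.
Distance 1: 2, 6.
Distance 2: 0, 1, 8.
Distance 3: 3, 5 — contains 5.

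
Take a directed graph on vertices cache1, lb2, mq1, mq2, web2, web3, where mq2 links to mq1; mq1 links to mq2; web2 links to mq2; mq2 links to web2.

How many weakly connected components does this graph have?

From cache1: component {cache1}.
From lb2: component {lb2}.
From mq1: component {mq1, mq2, web2}.
From web3: component {web3}.
That's 4 components.

4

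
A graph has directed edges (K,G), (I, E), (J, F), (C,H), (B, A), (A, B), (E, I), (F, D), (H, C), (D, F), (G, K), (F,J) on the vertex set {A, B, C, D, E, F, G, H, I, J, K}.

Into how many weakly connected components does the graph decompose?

5

From A: component {A, B}.
From C: component {C, H}.
From D: component {D, F, J}.
From E: component {E, I}.
From G: component {G, K}.
That's 5 components.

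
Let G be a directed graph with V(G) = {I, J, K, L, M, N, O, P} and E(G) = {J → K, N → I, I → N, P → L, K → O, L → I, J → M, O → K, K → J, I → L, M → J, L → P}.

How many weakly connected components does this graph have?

2

From I: component {I, L, N, P}.
From J: component {J, K, M, O}.
That's 2 components.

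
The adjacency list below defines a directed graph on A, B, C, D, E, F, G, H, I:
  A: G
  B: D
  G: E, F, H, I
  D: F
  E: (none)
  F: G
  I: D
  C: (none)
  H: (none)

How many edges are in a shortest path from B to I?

Distance 0: B.
Distance 1: D.
Distance 2: F.
Distance 3: G.
Distance 4: E, H, I — contains I.

4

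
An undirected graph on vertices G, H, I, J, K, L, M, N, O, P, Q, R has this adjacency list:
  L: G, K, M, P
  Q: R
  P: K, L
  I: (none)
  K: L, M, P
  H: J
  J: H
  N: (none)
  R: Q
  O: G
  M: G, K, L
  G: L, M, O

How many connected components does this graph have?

5

From G: component {G, K, L, M, O, P}.
From H: component {H, J}.
From I: component {I}.
From N: component {N}.
From Q: component {Q, R}.
That's 5 components.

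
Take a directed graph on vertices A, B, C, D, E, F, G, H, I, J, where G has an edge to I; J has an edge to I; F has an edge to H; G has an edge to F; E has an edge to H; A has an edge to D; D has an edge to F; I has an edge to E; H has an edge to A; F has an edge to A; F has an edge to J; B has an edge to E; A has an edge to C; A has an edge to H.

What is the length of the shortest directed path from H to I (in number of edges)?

5

Distance 0: H.
Distance 1: A.
Distance 2: C, D.
Distance 3: F.
Distance 4: J.
Distance 5: I — contains I.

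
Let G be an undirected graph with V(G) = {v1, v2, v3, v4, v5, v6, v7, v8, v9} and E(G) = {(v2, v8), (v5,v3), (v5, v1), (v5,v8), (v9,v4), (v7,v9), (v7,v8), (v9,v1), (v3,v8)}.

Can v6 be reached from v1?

No

Explore from v1.
Distance 1: reach v5, v9.
Distance 2: reach v3, v4, v7, v8.
Distance 3: reach v2.
The search is exhausted without reaching v6; it lies in a different component.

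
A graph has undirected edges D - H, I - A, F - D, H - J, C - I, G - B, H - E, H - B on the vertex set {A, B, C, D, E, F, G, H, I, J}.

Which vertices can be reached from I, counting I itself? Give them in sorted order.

Start at I.
Its neighbours: A, C.
Nothing further is reachable.

A, C, I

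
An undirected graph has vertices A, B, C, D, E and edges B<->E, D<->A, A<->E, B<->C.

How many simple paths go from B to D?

B–E–A–D

1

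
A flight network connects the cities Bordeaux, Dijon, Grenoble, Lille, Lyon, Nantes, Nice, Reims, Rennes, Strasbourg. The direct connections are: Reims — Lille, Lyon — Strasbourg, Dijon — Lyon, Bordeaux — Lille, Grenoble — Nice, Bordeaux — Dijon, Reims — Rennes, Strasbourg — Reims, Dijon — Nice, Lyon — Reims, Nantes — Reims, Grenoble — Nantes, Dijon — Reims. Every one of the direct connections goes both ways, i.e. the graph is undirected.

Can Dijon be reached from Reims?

Yes

Explore from Reims.
Distance 1: reach Dijon, Lille, Lyon, Nantes, Rennes, Strasbourg.
Found Dijon.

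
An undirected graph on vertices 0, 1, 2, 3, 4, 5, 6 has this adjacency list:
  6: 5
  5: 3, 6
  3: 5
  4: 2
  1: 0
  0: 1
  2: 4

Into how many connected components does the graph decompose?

3

From 0: component {0, 1}.
From 2: component {2, 4}.
From 3: component {3, 5, 6}.
That's 3 components.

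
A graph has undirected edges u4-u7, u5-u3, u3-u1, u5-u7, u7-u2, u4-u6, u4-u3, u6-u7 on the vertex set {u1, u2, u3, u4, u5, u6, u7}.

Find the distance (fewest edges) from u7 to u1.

Distance 0: u7.
Distance 1: u2, u4, u5, u6.
Distance 2: u3.
Distance 3: u1 — contains u1.

3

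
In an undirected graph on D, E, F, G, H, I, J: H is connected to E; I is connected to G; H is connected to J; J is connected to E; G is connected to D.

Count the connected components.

3

From D: component {D, G, I}.
From E: component {E, H, J}.
From F: component {F}.
That's 3 components.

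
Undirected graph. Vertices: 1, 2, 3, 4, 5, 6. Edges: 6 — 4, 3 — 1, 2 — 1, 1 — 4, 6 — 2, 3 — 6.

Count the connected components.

From 1: component {1, 2, 3, 4, 6}.
From 5: component {5}.
That's 2 components.

2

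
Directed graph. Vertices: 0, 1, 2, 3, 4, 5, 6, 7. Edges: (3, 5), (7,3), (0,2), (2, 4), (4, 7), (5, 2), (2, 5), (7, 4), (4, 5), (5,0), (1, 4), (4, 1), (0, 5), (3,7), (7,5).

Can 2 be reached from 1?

Explore from 1.
Distance 1: reach 4.
Distance 2: reach 5, 7.
Distance 3: reach 0, 2, 3.
Found 2.

Yes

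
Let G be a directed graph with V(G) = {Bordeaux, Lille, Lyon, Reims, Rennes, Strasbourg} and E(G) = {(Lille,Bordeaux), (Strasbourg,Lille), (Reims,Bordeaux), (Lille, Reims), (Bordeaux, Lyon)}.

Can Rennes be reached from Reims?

Explore from Reims.
Distance 1: reach Bordeaux.
Distance 2: reach Lyon.
The search from Reims is exhausted; no directed path reaches Rennes.

No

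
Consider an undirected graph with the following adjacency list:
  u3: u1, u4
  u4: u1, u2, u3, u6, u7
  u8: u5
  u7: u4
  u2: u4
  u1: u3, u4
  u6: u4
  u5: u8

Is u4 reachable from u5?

No

Explore from u5.
Distance 1: reach u8.
The search is exhausted without reaching u4; it lies in a different component.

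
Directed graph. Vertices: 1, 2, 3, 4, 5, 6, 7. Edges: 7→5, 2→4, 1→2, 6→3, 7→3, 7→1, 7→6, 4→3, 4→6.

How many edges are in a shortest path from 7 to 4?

Distance 0: 7.
Distance 1: 1, 3, 5, 6.
Distance 2: 2.
Distance 3: 4 — contains 4.

3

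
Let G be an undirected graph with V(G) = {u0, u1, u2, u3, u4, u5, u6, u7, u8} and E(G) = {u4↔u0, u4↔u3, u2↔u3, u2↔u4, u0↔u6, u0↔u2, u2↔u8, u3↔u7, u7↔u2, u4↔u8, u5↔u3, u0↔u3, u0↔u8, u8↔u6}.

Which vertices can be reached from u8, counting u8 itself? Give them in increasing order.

Start at u8.
Its neighbours: u0, u2, u4, u6.
Then their neighbours: u3, u7.
Then next layer: u5.
Nothing further is reachable.

u0, u2, u3, u4, u5, u6, u7, u8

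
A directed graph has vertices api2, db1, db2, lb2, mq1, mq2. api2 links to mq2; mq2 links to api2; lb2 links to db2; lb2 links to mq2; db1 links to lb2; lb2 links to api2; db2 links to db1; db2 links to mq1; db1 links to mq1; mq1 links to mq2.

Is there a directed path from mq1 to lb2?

Explore from mq1.
Distance 1: reach mq2.
Distance 2: reach api2.
The search from mq1 is exhausted; no directed path reaches lb2.

No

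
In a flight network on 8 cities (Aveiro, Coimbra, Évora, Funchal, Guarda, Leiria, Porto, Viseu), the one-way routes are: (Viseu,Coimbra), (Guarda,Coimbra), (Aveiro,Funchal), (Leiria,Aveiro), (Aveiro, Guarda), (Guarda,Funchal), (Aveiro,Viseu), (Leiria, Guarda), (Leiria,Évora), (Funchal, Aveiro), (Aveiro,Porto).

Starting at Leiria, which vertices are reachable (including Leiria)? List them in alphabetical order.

Aveiro, Coimbra, Évora, Funchal, Guarda, Leiria, Porto, Viseu

Start at Leiria.
Its neighbours: Aveiro, Évora, Guarda.
Then their neighbours: Coimbra, Funchal, Porto, Viseu.
Every vertex is now reached.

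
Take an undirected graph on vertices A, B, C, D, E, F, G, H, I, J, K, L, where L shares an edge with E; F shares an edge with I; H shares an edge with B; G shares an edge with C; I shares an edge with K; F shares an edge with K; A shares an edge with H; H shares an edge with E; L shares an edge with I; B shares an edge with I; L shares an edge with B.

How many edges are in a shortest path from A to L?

3

Distance 0: A.
Distance 1: H.
Distance 2: B, E.
Distance 3: I, L — contains L.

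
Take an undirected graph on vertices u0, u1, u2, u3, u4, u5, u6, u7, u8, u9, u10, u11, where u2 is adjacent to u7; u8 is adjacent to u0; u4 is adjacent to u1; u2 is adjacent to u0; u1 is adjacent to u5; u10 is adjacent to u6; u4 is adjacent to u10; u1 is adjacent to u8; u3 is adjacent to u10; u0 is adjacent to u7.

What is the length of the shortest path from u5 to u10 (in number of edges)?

3

Distance 0: u5.
Distance 1: u1.
Distance 2: u4, u8.
Distance 3: u0, u10 — contains u10.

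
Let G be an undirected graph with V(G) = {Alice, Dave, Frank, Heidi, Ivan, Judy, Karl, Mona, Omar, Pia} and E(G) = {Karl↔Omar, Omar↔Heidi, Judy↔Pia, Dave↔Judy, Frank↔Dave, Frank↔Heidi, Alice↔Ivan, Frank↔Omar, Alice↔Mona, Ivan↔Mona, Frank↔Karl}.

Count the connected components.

2

From Alice: component {Alice, Ivan, Mona}.
From Dave: component {Dave, Frank, Heidi, Judy, Karl, Omar, Pia}.
That's 2 components.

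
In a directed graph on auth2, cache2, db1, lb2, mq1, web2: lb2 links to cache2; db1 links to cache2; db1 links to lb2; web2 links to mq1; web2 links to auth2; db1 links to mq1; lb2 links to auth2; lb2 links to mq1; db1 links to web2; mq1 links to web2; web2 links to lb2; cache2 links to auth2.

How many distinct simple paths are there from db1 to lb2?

3

db1→lb2
db1→mq1→web2→lb2
db1→web2→lb2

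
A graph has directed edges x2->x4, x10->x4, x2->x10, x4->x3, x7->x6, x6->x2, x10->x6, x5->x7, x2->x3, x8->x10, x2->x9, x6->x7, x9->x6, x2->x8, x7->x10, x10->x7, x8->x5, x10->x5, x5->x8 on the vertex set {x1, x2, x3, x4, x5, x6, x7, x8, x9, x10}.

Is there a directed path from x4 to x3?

Yes

Explore from x4.
Distance 1: reach x3.
Found x3.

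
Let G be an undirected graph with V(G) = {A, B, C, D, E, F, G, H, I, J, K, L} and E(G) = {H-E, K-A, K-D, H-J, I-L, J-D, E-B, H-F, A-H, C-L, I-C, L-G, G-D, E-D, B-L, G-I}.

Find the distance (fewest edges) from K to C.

4

Distance 0: K.
Distance 1: A, D.
Distance 2: E, G, H, J.
Distance 3: B, F, I, L.
Distance 4: C — contains C.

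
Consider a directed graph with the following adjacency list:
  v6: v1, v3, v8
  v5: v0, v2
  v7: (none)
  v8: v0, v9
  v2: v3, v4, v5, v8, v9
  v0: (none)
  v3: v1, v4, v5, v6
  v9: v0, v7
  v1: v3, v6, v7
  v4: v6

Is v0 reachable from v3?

Yes

Explore from v3.
Distance 1: reach v1, v4, v5, v6.
Distance 2: reach v0, v2, v7, v8.
Found v0.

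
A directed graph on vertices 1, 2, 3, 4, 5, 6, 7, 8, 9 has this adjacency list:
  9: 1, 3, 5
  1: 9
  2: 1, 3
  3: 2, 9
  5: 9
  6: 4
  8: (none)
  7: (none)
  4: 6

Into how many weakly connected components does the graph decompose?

From 1: component {1, 2, 3, 5, 9}.
From 4: component {4, 6}.
From 7: component {7}.
From 8: component {8}.
That's 4 components.

4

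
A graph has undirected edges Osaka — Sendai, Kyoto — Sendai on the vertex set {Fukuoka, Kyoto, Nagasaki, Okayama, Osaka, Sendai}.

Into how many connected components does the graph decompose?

4

From Fukuoka: component {Fukuoka}.
From Kyoto: component {Kyoto, Osaka, Sendai}.
From Nagasaki: component {Nagasaki}.
From Okayama: component {Okayama}.
That's 4 components.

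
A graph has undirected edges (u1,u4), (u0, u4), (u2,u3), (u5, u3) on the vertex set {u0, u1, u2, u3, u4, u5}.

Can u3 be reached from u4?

No

Explore from u4.
Distance 1: reach u0, u1.
The search is exhausted without reaching u3; it lies in a different component.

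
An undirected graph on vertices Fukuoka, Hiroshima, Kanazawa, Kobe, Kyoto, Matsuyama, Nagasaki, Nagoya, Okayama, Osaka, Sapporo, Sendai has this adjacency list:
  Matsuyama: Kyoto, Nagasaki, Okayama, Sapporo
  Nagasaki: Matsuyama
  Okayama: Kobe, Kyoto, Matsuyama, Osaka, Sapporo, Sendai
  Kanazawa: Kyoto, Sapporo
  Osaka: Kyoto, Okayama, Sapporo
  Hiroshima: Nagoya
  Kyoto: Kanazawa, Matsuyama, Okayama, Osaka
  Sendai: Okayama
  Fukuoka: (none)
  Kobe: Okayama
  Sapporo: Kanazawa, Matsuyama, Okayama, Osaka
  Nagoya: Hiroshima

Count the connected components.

3

From Fukuoka: component {Fukuoka}.
From Hiroshima: component {Hiroshima, Nagoya}.
From Kanazawa: component {Kanazawa, Kobe, Kyoto, Matsuyama, Nagasaki, Okayama, Osaka, Sapporo, Sendai}.
That's 3 components.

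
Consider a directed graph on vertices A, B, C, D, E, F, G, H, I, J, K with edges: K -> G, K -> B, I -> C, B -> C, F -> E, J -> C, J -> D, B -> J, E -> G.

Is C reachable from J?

Yes

Explore from J.
Distance 1: reach C, D.
Found C.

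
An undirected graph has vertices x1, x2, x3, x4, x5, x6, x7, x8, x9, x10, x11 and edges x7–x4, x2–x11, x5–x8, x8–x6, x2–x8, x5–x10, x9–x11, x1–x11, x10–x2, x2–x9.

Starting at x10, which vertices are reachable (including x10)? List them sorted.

x1, x2, x5, x6, x8, x9, x10, x11

Start at x10.
Its neighbours: x2, x5.
Then their neighbours: x8, x9, x11.
Then next layer: x1, x6.
Nothing further is reachable.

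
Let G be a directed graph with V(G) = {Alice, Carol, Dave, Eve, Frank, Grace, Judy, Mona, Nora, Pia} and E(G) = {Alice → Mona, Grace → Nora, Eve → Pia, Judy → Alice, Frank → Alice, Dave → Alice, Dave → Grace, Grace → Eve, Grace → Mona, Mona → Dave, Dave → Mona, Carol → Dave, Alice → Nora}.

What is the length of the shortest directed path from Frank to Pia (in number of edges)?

6

Distance 0: Frank.
Distance 1: Alice.
Distance 2: Mona, Nora.
Distance 3: Dave.
Distance 4: Grace.
Distance 5: Eve.
Distance 6: Pia — contains Pia.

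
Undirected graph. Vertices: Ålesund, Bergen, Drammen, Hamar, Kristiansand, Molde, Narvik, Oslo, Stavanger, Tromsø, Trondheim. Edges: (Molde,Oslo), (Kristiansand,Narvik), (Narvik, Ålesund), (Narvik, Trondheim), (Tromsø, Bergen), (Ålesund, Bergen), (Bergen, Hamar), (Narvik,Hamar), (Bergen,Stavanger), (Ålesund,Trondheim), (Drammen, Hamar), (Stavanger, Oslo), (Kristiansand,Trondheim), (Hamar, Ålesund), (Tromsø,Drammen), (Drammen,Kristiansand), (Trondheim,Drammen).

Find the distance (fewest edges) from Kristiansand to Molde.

6

Distance 0: Kristiansand.
Distance 1: Drammen, Narvik, Trondheim.
Distance 2: Ålesund, Hamar, Tromsø.
Distance 3: Bergen.
Distance 4: Stavanger.
Distance 5: Oslo.
Distance 6: Molde — contains Molde.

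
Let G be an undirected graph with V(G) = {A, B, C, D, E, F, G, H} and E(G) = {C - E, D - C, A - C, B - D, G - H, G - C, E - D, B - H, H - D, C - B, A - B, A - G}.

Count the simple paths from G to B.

G–A–B
G–A–C–B
G–A–C–D–B
G–A–C–D–H–B
G–A–C–E–D–B
G–A–C–E–D–H–B
G–C–A–B
G–C–B
... and 10 more.

18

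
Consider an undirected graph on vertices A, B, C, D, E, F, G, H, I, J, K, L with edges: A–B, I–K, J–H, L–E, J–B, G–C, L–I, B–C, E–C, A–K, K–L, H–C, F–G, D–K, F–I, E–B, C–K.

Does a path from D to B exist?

Yes

Explore from D.
Distance 1: reach K.
Distance 2: reach A, C, I, L.
Distance 3: reach B, E, F, G, H.
Found B.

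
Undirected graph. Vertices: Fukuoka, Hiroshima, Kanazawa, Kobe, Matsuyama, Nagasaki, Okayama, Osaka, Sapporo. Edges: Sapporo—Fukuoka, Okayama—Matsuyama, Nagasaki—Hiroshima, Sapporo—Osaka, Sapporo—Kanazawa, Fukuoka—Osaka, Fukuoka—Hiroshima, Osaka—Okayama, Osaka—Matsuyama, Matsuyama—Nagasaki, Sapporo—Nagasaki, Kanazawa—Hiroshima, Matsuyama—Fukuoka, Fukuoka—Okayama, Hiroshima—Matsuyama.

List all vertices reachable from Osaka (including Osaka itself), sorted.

Start at Osaka.
Its neighbours: Fukuoka, Matsuyama, Okayama, Sapporo.
Then their neighbours: Hiroshima, Kanazawa, Nagasaki.
Nothing further is reachable.

Fukuoka, Hiroshima, Kanazawa, Matsuyama, Nagasaki, Okayama, Osaka, Sapporo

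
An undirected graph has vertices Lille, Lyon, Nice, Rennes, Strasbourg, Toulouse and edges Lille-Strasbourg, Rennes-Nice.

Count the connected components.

4

From Lille: component {Lille, Strasbourg}.
From Lyon: component {Lyon}.
From Nice: component {Nice, Rennes}.
From Toulouse: component {Toulouse}.
That's 4 components.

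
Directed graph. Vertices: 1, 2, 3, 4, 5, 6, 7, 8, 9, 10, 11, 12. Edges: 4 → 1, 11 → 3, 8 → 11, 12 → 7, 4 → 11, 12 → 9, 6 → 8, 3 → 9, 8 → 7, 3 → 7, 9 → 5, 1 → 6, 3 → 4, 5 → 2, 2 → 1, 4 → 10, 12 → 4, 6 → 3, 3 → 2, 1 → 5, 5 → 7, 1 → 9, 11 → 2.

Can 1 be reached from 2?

Yes

Explore from 2.
Distance 1: reach 1.
Found 1.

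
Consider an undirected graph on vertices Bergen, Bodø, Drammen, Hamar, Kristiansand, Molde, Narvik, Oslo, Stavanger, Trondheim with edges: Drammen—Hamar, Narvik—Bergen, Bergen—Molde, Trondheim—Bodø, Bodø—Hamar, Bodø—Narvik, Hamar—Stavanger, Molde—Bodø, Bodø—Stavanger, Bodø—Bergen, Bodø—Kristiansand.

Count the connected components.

From Bergen: component {Bergen, Bodø, Drammen, Hamar, Kristiansand, Molde, Narvik, Stavanger, Trondheim}.
From Oslo: component {Oslo}.
That's 2 components.

2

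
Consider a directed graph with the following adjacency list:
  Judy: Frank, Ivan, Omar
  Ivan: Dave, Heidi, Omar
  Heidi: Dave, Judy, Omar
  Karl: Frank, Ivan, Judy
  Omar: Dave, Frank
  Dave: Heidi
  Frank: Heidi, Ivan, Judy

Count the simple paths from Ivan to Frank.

8

Ivan→Dave→Heidi→Judy→Frank
Ivan→Dave→Heidi→Judy→Omar→Frank
Ivan→Dave→Heidi→Omar→Frank
Ivan→Heidi→Judy→Frank
Ivan→Heidi→Judy→Omar→Frank
Ivan→Heidi→Omar→Frank
Ivan→Omar→Dave→Heidi→Judy→Frank
Ivan→Omar→Frank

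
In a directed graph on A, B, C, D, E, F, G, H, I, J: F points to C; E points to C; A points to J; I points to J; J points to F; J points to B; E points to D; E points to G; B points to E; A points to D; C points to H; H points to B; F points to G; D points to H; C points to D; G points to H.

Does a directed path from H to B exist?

Explore from H.
Distance 1: reach B.
Found B.

Yes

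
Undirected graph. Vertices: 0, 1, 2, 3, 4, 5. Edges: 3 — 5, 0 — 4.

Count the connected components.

4

From 0: component {0, 4}.
From 1: component {1}.
From 2: component {2}.
From 3: component {3, 5}.
That's 4 components.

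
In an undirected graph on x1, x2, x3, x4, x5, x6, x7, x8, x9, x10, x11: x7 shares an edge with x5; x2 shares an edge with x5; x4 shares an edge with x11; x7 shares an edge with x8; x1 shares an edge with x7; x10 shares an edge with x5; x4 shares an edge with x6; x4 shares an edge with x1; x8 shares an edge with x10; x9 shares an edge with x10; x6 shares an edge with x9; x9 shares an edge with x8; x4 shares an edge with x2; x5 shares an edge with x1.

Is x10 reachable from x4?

Explore from x4.
Distance 1: reach x1, x2, x6, x11.
Distance 2: reach x5, x7, x9.
Distance 3: reach x8, x10.
Found x10.

Yes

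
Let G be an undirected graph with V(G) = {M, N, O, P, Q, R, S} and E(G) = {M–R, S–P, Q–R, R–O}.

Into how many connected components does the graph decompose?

From M: component {M, O, Q, R}.
From N: component {N}.
From P: component {P, S}.
That's 3 components.

3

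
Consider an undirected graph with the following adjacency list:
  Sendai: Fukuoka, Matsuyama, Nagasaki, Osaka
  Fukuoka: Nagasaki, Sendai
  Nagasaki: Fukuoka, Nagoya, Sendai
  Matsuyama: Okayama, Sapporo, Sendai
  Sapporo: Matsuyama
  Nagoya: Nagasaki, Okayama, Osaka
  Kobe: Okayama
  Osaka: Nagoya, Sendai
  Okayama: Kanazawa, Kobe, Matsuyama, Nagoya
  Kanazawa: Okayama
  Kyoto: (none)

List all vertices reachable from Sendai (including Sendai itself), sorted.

Start at Sendai.
Its neighbours: Fukuoka, Matsuyama, Nagasaki, Osaka.
Then their neighbours: Nagoya, Okayama, Sapporo.
Then next layer: Kanazawa, Kobe.
Nothing further is reachable.

Fukuoka, Kanazawa, Kobe, Matsuyama, Nagasaki, Nagoya, Okayama, Osaka, Sapporo, Sendai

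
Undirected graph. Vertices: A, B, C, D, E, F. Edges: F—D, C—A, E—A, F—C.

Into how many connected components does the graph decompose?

2

From A: component {A, C, D, E, F}.
From B: component {B}.
That's 2 components.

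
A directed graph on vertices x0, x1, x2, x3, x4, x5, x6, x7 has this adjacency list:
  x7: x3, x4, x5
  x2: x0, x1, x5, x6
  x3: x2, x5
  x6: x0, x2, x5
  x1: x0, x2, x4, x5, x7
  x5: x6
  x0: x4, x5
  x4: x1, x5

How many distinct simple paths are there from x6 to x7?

3

x6→x0→x4→x1→x7
x6→x2→x0→x4→x1→x7
x6→x2→x1→x7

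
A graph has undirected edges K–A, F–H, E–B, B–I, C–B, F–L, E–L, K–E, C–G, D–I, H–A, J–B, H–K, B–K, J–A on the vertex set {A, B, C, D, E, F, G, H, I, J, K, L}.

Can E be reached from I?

Yes

Explore from I.
Distance 1: reach B, D.
Distance 2: reach C, E, J, K.
Found E.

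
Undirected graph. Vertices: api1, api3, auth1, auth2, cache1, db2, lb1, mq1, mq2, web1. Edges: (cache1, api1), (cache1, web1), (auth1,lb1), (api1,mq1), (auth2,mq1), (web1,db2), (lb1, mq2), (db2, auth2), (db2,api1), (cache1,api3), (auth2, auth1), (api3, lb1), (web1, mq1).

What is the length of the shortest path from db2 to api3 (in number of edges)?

3

Distance 0: db2.
Distance 1: api1, auth2, web1.
Distance 2: auth1, cache1, mq1.
Distance 3: api3, lb1 — contains api3.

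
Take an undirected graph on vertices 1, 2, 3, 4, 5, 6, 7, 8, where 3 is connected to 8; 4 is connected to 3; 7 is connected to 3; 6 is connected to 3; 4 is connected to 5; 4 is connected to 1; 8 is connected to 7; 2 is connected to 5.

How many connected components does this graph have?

1

From 1: component {1, 2, 3, 4, 5, 6, 7, 8}.
That's 1 component.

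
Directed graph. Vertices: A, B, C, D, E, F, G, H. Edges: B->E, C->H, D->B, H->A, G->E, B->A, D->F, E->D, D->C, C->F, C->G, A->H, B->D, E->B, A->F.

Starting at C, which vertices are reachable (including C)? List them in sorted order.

Start at C.
Its neighbours: F, G, H.
Then their neighbours: A, E.
Then next layer: B, D.
Every vertex is now reached.

A, B, C, D, E, F, G, H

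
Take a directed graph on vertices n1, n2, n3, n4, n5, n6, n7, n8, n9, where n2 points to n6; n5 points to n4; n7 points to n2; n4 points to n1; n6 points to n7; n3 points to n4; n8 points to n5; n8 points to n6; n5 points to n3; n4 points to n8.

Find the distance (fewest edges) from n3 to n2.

Distance 0: n3.
Distance 1: n4.
Distance 2: n1, n8.
Distance 3: n5, n6.
Distance 4: n7.
Distance 5: n2 — contains n2.

5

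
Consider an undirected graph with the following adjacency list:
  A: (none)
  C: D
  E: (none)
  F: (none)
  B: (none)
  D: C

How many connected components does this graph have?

5

From A: component {A}.
From B: component {B}.
From C: component {C, D}.
From E: component {E}.
From F: component {F}.
That's 5 components.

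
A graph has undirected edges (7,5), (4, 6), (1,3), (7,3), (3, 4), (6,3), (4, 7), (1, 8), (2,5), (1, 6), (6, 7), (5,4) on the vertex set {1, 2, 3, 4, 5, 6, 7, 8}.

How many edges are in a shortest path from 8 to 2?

5

Distance 0: 8.
Distance 1: 1.
Distance 2: 3, 6.
Distance 3: 4, 7.
Distance 4: 5.
Distance 5: 2 — contains 2.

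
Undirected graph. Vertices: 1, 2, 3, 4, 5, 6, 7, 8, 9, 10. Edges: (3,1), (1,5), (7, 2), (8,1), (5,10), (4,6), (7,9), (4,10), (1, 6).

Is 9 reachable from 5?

No

Explore from 5.
Distance 1: reach 1, 10.
Distance 2: reach 3, 4, 6, 8.
The search is exhausted without reaching 9; it lies in a different component.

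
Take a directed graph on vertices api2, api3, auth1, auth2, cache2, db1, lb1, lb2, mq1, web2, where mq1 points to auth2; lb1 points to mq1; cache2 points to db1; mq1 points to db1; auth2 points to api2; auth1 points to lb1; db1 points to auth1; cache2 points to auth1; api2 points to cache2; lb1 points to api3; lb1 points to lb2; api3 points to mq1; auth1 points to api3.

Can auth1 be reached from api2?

Explore from api2.
Distance 1: reach cache2.
Distance 2: reach auth1, db1.
Found auth1.

Yes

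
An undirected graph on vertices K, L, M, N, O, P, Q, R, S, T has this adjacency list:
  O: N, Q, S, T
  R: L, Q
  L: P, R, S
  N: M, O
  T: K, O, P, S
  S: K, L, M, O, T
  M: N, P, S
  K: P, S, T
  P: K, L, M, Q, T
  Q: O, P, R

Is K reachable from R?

Explore from R.
Distance 1: reach L, Q.
Distance 2: reach O, P, S.
Distance 3: reach K, M, N, T.
Found K.

Yes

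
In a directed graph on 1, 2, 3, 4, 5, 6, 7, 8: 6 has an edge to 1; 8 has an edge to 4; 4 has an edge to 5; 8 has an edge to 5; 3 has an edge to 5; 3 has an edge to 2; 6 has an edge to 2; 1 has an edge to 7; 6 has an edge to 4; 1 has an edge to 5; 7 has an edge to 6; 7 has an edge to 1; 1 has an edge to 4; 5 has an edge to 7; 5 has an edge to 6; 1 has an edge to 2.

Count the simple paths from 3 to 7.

3→5→6→1→7
3→5→7

2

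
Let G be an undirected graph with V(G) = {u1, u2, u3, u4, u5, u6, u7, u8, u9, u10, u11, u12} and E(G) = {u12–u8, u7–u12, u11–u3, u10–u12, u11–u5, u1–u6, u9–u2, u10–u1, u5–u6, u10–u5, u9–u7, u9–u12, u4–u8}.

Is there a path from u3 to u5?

Explore from u3.
Distance 1: reach u11.
Distance 2: reach u5.
Found u5.

Yes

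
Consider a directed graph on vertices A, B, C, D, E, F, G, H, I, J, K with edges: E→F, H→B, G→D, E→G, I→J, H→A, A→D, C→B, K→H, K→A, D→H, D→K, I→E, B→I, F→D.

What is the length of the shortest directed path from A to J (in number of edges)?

5

Distance 0: A.
Distance 1: D.
Distance 2: H, K.
Distance 3: B.
Distance 4: I.
Distance 5: E, J — contains J.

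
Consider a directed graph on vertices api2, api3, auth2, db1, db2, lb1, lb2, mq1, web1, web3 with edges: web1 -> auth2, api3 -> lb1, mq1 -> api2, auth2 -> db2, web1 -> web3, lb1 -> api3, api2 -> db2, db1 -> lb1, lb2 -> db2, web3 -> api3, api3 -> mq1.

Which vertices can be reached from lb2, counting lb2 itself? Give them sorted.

db2, lb2

Start at lb2.
Its neighbours: db2.
Nothing further is reachable.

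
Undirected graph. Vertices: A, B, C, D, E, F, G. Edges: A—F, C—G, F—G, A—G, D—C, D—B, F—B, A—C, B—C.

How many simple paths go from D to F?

D–B–C–A–F
D–B–C–A–G–F
D–B–C–G–A–F
D–B–C–G–F
D–B–F
D–C–A–F
D–C–A–G–F
D–C–B–F
D–C–G–A–F
D–C–G–F

10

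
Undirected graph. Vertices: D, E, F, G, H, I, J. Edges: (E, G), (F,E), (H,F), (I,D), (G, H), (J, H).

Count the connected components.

From D: component {D, I}.
From E: component {E, F, G, H, J}.
That's 2 components.

2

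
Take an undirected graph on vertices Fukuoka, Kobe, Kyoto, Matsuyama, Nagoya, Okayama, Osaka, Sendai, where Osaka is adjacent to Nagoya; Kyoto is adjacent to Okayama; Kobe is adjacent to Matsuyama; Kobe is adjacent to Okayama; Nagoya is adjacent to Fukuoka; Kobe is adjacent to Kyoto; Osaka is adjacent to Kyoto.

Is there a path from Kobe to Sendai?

Explore from Kobe.
Distance 1: reach Kyoto, Matsuyama, Okayama.
Distance 2: reach Osaka.
Distance 3: reach Nagoya.
Distance 4: reach Fukuoka.
The search is exhausted without reaching Sendai; it lies in a different component.

No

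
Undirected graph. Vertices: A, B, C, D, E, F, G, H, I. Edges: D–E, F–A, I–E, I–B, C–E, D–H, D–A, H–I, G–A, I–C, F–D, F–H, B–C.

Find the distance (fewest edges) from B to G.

Distance 0: B.
Distance 1: C, I.
Distance 2: E, H.
Distance 3: D, F.
Distance 4: A.
Distance 5: G — contains G.

5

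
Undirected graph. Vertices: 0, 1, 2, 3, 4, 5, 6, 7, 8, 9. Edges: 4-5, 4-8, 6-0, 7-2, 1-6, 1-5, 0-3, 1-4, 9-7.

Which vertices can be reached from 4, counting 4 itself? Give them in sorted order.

0, 1, 3, 4, 5, 6, 8

Start at 4.
Its neighbours: 1, 5, 8.
Then their neighbours: 6.
Then next layer: 0.
Then next layer: 3.
Nothing further is reachable.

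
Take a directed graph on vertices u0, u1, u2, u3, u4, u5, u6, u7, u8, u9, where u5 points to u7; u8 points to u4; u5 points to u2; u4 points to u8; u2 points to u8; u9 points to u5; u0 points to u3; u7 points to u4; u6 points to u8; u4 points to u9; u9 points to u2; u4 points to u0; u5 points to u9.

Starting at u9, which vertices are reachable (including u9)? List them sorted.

u0, u2, u3, u4, u5, u7, u8, u9

Start at u9.
Its neighbours: u2, u5.
Then their neighbours: u7, u8.
Then next layer: u4.
Then next layer: u0.
Then next layer: u3.
Nothing further is reachable.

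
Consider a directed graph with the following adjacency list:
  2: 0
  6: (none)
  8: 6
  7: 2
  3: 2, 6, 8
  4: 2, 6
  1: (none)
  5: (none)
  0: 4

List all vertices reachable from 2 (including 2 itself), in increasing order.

0, 2, 4, 6

Start at 2.
Its neighbours: 0.
Then their neighbours: 4.
Then next layer: 6.
Nothing further is reachable.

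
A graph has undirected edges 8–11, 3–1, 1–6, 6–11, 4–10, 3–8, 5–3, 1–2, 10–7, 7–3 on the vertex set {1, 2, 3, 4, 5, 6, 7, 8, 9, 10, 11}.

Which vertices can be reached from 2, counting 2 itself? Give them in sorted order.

1, 2, 3, 4, 5, 6, 7, 8, 10, 11

Start at 2.
Its neighbours: 1.
Then their neighbours: 3, 6.
Then next layer: 5, 7, 8, 11.
Then next layer: 10.
Then next layer: 4.
Nothing further is reachable.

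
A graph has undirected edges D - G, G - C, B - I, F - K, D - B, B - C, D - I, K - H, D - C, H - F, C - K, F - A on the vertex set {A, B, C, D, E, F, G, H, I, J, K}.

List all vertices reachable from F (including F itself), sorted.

A, B, C, D, F, G, H, I, K

Start at F.
Its neighbours: A, H, K.
Then their neighbours: C.
Then next layer: B, D, G.
Then next layer: I.
Nothing further is reachable.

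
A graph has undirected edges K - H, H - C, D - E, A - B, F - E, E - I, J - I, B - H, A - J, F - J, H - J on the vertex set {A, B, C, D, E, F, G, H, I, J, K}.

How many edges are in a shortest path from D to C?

5

Distance 0: D.
Distance 1: E.
Distance 2: F, I.
Distance 3: J.
Distance 4: A, H.
Distance 5: B, C, K — contains C.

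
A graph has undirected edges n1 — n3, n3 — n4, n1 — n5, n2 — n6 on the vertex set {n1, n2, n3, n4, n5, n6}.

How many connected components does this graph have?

From n1: component {n1, n3, n4, n5}.
From n2: component {n2, n6}.
That's 2 components.

2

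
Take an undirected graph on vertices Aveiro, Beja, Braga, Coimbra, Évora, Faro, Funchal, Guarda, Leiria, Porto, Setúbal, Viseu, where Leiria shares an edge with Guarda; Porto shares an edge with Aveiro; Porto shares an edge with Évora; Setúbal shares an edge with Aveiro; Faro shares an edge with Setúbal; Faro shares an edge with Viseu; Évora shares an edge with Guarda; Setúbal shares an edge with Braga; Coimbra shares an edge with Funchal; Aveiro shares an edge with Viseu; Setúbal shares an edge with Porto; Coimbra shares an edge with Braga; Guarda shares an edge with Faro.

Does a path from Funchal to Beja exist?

Explore from Funchal.
Distance 1: reach Coimbra.
Distance 2: reach Braga.
Distance 3: reach Setúbal.
Distance 4: reach Aveiro, Faro, Porto.
Distance 5: reach Évora, Guarda, Viseu.
Distance 6: reach Leiria.
The search is exhausted without reaching Beja; it lies in a different component.

No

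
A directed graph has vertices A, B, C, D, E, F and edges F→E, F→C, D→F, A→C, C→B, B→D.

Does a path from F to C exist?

Explore from F.
Distance 1: reach C, E.
Found C.

Yes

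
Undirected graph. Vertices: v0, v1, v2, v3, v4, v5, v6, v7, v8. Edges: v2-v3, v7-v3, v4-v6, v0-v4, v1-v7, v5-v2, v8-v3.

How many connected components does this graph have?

From v0: component {v0, v4, v6}.
From v1: component {v1, v2, v3, v5, v7, v8}.
That's 2 components.

2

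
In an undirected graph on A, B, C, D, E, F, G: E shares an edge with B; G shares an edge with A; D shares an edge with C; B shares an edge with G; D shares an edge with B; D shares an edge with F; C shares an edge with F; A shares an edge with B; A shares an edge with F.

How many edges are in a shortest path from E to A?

Distance 0: E.
Distance 1: B.
Distance 2: A, D, G — contains A.

2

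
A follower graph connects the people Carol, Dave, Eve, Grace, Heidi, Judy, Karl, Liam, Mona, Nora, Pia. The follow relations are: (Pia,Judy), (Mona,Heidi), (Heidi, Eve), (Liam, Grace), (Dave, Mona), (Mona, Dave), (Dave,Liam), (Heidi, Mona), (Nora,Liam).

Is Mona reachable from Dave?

Explore from Dave.
Distance 1: reach Liam, Mona.
Found Mona.

Yes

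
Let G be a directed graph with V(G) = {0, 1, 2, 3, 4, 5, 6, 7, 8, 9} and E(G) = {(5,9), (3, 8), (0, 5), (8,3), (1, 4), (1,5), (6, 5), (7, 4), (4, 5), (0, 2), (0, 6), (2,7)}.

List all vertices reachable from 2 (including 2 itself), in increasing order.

Start at 2.
Its neighbours: 7.
Then their neighbours: 4.
Then next layer: 5.
Then next layer: 9.
Nothing further is reachable.

2, 4, 5, 7, 9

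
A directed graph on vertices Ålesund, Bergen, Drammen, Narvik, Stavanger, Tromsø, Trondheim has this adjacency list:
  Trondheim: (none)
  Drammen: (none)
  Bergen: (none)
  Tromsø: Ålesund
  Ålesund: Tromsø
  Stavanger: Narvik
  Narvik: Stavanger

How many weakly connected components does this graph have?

From Ålesund: component {Ålesund, Tromsø}.
From Bergen: component {Bergen}.
From Drammen: component {Drammen}.
From Narvik: component {Narvik, Stavanger}.
From Trondheim: component {Trondheim}.
That's 5 components.

5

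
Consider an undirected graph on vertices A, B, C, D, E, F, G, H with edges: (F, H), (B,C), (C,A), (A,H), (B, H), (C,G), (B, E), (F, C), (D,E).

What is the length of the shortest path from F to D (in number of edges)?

4

Distance 0: F.
Distance 1: C, H.
Distance 2: A, B, G.
Distance 3: E.
Distance 4: D — contains D.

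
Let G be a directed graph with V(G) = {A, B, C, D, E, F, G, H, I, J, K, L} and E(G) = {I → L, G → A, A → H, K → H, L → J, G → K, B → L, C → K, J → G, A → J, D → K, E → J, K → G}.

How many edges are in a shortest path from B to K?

Distance 0: B.
Distance 1: L.
Distance 2: J.
Distance 3: G.
Distance 4: A, K — contains K.

4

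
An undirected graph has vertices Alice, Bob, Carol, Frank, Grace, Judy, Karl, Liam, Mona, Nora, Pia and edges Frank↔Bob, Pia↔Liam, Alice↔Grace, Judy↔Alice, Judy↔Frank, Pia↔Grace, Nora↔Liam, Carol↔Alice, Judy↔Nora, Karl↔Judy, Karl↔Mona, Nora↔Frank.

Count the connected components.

1

From Alice: component {Alice, Bob, Carol, Frank, Grace, Judy, Karl, Liam, Mona, Nora, Pia}.
That's 1 component.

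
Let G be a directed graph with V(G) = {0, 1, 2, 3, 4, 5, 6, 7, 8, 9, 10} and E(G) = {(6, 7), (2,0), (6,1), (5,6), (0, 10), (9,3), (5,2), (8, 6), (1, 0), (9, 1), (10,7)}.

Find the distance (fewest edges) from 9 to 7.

Distance 0: 9.
Distance 1: 1, 3.
Distance 2: 0.
Distance 3: 10.
Distance 4: 7 — contains 7.

4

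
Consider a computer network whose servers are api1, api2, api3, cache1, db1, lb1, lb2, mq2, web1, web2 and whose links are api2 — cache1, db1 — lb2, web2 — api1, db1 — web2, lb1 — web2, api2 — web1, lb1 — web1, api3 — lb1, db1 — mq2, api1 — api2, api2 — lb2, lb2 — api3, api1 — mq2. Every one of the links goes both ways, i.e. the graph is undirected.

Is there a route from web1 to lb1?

Explore from web1.
Distance 1: reach api2, lb1.
Found lb1.

Yes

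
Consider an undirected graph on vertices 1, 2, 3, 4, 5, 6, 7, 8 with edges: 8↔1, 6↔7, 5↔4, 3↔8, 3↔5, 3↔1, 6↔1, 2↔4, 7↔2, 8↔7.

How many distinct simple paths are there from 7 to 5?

5

7–2–4–5
7–6–1–3–5
7–6–1–8–3–5
7–8–1–3–5
7–8–3–5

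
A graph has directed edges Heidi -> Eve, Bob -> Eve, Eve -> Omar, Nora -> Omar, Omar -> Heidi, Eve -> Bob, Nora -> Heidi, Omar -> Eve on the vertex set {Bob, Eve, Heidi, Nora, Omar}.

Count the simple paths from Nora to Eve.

3

Nora→Heidi→Eve
Nora→Omar→Eve
Nora→Omar→Heidi→Eve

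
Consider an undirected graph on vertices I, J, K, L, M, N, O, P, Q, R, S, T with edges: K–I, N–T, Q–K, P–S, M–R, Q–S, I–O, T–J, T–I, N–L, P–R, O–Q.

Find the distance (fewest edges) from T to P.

Distance 0: T.
Distance 1: I, J, N.
Distance 2: K, L, O.
Distance 3: Q.
Distance 4: S.
Distance 5: P — contains P.

5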